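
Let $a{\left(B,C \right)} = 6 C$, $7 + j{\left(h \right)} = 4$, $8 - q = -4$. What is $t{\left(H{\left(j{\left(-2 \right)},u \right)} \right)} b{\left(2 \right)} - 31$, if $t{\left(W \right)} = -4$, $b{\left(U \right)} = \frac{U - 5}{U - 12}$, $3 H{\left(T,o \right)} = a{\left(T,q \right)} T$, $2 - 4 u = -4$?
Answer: $- \frac{161}{5} \approx -32.2$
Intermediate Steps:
$q = 12$ ($q = 8 - -4 = 8 + 4 = 12$)
$j{\left(h \right)} = -3$ ($j{\left(h \right)} = -7 + 4 = -3$)
$u = \frac{3}{2}$ ($u = \frac{1}{2} - -1 = \frac{1}{2} + 1 = \frac{3}{2} \approx 1.5$)
$H{\left(T,o \right)} = 24 T$ ($H{\left(T,o \right)} = \frac{6 \cdot 12 T}{3} = \frac{72 T}{3} = 24 T$)
$b{\left(U \right)} = \frac{-5 + U}{-12 + U}$
$t{\left(H{\left(j{\left(-2 \right)},u \right)} \right)} b{\left(2 \right)} - 31 = - 4 \frac{-5 + 2}{-12 + 2} - 31 = - 4 \frac{1}{-10} \left(-3\right) - 31 = - 4 \left(\left(- \frac{1}{10}\right) \left(-3\right)\right) - 31 = \left(-4\right) \frac{3}{10} - 31 = - \frac{6}{5} - 31 = - \frac{161}{5}$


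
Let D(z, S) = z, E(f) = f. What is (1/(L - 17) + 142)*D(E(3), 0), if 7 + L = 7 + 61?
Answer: 18747/44 ≈ 426.07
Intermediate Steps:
L = 61 (L = -7 + (7 + 61) = -7 + 68 = 61)
(1/(L - 17) + 142)*D(E(3), 0) = (1/(61 - 17) + 142)*3 = (1/44 + 142)*3 = (6249/44)*3 = 18747/44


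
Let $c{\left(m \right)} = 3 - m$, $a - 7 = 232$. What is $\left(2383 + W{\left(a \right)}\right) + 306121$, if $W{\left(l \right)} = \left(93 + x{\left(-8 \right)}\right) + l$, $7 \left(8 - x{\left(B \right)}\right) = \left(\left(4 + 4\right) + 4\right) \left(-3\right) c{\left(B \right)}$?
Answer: $\frac{2162304}{7} \approx 3.089 \cdot 10^{5}$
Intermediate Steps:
$a = 239$ ($a = 7 + 232 = 239$)
$x{\left(B \right)} = \frac{164}{7} - \frac{36 B}{7}$ ($x{\left(B \right)} = 8 - \frac{\left(\left(4 + 4\right) + 4\right) \left(-3\right) \left(3 - B\right)}{7} = 8 - \frac{\left(8 + 4\right) \left(-3\right) \left(3 - B\right)}{7} = 8 - \frac{12 \left(-3\right) \left(3 - B\right)}{7} = 8 - \frac{\left(-36\right) \left(3 - B\right)}{7} = 8 - \frac{-108 + 36 B}{7} = 8 - \left(- \frac{108}{7} + \frac{36 B}{7}\right) = \frac{164}{7} - \frac{36 B}{7}$)
$W{\left(l \right)} = \frac{1103}{7} + l$ ($W{\left(l \right)} = \left(93 + \left(\frac{164}{7} - - \frac{288}{7}\right)\right) + l = \left(93 + \left(\frac{164}{7} + \frac{288}{7}\right)\right) + l = \left(93 + \frac{452}{7}\right) + l = \frac{1103}{7} + l$)
$\left(2383 + W{\left(a \right)}\right) + 306121 = \left(2383 + \left(\frac{1103}{7} + 239\right)\right) + 306121 = \left(2383 + \frac{2776}{7}\right) + 306121 = \frac{19457}{7} + 306121 = \frac{2162304}{7}$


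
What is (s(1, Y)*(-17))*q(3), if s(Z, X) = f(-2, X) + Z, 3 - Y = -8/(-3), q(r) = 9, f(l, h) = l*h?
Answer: -51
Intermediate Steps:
f(l, h) = h*l
Y = ⅓ (Y = 3 - (-8)/(-3) = 3 - (-8)*(-1)/3 = 3 - 1*8/3 = 3 - 8/3 = ⅓ ≈ 0.33333)
s(Z, X) = Z - 2*X (s(Z, X) = X*(-2) + Z = -2*X + Z = Z - 2*X)
(s(1, Y)*(-17))*q(3) = ((1 - 2*⅓)*(-17))*9 = ((1 - ⅔)*(-17))*9 = ((⅓)*(-17))*9 = -17/3*9 = -51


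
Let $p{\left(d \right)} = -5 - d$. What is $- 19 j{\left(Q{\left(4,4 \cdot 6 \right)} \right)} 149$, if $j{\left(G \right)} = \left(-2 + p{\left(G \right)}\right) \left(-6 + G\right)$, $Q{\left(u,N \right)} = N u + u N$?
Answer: $104786634$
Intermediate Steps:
$Q{\left(u,N \right)} = 2 N u$ ($Q{\left(u,N \right)} = N u + N u = 2 N u$)
$j{\left(G \right)} = \left(-7 - G\right) \left(-6 + G\right)$ ($j{\left(G \right)} = \left(-2 - \left(5 + G\right)\right) \left(-6 + G\right) = \left(-7 - G\right) \left(-6 + G\right)$)
$- 19 j{\left(Q{\left(4,4 \cdot 6 \right)} \right)} 149 = - 19 \left(42 - 2 \cdot 4 \cdot 6 \cdot 4 - \left(2 \cdot 4 \cdot 6 \cdot 4\right)^{2}\right) 149 = - 19 \left(42 - 2 \cdot 24 \cdot 4 - \left(2 \cdot 24 \cdot 4\right)^{2}\right) 149 = - 19 \left(42 - 192 - 192^{2}\right) 149 = - 19 \left(42 - 192 - 36864\right) 149 = \left(-19\right) \left(-37014\right) 149 = 703266 \cdot 149 = 104786634$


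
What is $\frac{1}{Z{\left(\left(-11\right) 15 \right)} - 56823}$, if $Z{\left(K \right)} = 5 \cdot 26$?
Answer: $- \frac{1}{56693} \approx -1.7639 \cdot 10^{-5}$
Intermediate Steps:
$Z{\left(K \right)} = 130$
$\frac{1}{Z{\left(\left(-11\right) 15 \right)} - 56823} = \frac{1}{130 - 56823} = \frac{1}{-56693} = - \frac{1}{56693}$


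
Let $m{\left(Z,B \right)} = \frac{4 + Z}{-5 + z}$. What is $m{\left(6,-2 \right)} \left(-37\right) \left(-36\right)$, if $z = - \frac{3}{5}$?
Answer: $- \frac{16650}{7} \approx -2378.6$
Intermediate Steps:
$z = - \frac{3}{5}$ ($z = \left(-3\right) \frac{1}{5} = - \frac{3}{5} \approx -0.6$)
$m{\left(Z,B \right)} = - \frac{5}{7} - \frac{5 Z}{28}$ ($m{\left(Z,B \right)} = \frac{4 + Z}{-5 - \frac{3}{5}} = \frac{4 + Z}{- \frac{28}{5}} = \left(4 + Z\right) \left(- \frac{5}{28}\right) = - \frac{5}{7} - \frac{5 Z}{28}$)
$m{\left(6,-2 \right)} \left(-37\right) \left(-36\right) = \left(- \frac{5}{7} - \frac{15}{14}\right) \left(-37\right) \left(-36\right) = \left(- \frac{25}{14}\right) \left(-37\right) \left(-36\right) = \frac{925}{14} \left(-36\right) = - \frac{16650}{7}$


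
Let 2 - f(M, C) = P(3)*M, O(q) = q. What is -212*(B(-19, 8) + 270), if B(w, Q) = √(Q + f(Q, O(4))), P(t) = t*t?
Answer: -57240 - 212*I*√62 ≈ -57240.0 - 1669.3*I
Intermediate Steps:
P(t) = t²
f(M, C) = 2 - 9*M (f(M, C) = 2 - 3²*M = 2 - 9*M)
B(w, Q) = √(2 - 8*Q) (B(w, Q) = √(Q + (2 - 9*Q)) = √(2 - 8*Q))
-212*(B(-19, 8) + 270) = -212*(√(2 - 8*8) + 270) = -212*(√(2 - 64) + 270) = -212*(√(-62) + 270) = -212*(I*√62 + 270) = -212*(270 + I*√62) = -57240 - 212*I*√62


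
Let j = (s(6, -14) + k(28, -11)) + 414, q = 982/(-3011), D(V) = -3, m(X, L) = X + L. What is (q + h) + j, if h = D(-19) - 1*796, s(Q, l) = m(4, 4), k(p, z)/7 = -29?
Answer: -1747362/3011 ≈ -580.33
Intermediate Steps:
m(X, L) = L + X
k(p, z) = -203 (k(p, z) = 7*(-29) = -203)
q = -982/3011 (q = 982*(-1/3011) = -982/3011 ≈ -0.32614)
s(Q, l) = 8 (s(Q, l) = 4 + 4 = 8)
j = 219 (j = (8 - 203) + 414 = -195 + 414 = 219)
h = -799 (h = -3 - 1*796 = -3 - 796 = -799)
(q + h) + j = (-982/3011 - 799) + 219 = -2406771/3011 + 219 = -1747362/3011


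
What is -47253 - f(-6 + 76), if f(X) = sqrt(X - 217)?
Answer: -47253 - 7*I*sqrt(3) ≈ -47253.0 - 12.124*I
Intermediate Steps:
f(X) = sqrt(-217 + X)
-47253 - f(-6 + 76) = -47253 - sqrt(-217 + (-6 + 76)) = -47253 - sqrt(-217 + 70) = -47253 - sqrt(-147) = -47253 - 7*I*sqrt(3)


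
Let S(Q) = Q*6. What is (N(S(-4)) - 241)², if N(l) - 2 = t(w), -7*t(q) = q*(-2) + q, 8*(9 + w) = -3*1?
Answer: 181144681/3136 ≈ 57763.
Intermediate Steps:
w = -75/8 (w = -9 + (-3*1)/8 = -9 + (⅛)*(-3) = -9 - 3/8 = -75/8 ≈ -9.3750)
t(q) = q/7 (t(q) = -(q*(-2) + q)/7 = -(-2*q + q)/7 = -(-1)*q/7 = q/7)
S(Q) = 6*Q
N(l) = 37/56 (N(l) = 2 + (⅐)*(-75/8) = 2 - 75/56 = 37/56)
(N(S(-4)) - 241)² = (37/56 - 241)² = (-13459/56)² = 181144681/3136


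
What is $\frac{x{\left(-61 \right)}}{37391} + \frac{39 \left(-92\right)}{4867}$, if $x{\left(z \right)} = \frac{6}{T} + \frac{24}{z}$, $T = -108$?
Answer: $- \frac{147308880415}{199816232706} \approx -0.73722$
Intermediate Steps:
$x{\left(z \right)} = - \frac{1}{18} + \frac{24}{z}$ ($x{\left(z \right)} = \frac{6}{-108} + \frac{24}{z} = 6 \left(- \frac{1}{108}\right) + \frac{24}{z} = - \frac{1}{18} + \frac{24}{z}$)
$\frac{x{\left(-61 \right)}}{37391} + \frac{39 \left(-92\right)}{4867} = \frac{\frac{1}{18} \frac{1}{-61} \left(432 - -61\right)}{37391} + \frac{39 \left(-92\right)}{4867} = \frac{1}{18} \left(- \frac{1}{61}\right) \left(432 + 61\right) \frac{1}{37391} - \frac{3588}{4867} = \frac{1}{18} \left(- \frac{1}{61}\right) 493 \cdot \frac{1}{37391} - \frac{3588}{4867} = \left(- \frac{493}{1098}\right) \frac{1}{37391} - \frac{3588}{4867} = - \frac{493}{41055318} - \frac{3588}{4867} = - \frac{147308880415}{199816232706}$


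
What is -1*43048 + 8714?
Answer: -34334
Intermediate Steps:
-1*43048 + 8714 = -43048 + 8714 = -34334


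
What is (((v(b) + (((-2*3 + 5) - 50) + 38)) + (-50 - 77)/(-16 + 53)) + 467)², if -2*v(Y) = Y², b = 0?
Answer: 277922241/1369 ≈ 2.0301e+5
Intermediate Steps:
v(Y) = -Y²/2
(((v(b) + (((-2*3 + 5) - 50) + 38)) + (-50 - 77)/(-16 + 53)) + 467)² = (((-½*0² + (((-2*3 + 5) - 50) + 38)) + (-50 - 77)/(-16 + 53)) + 467)² = (((-½*0 + (((-6 + 5) - 50) + 38)) - 127/37) + 467)² = (((0 + ((-1 - 50) + 38)) - 127*1/37) + 467)² = (((0 + (-51 + 38)) - 127/37) + 467)² = (((0 - 13) - 127/37) + 467)² = ((-13 - 127/37) + 467)² = (-608/37 + 467)² = (16671/37)² = 277922241/1369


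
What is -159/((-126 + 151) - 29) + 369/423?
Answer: 7637/188 ≈ 40.622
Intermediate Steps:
-159/((-126 + 151) - 29) + 369/423 = -159/(25 - 29) + 369*(1/423) = -159/(-4) + 41/47 = -159*(-¼) + 41/47 = 159/4 + 41/47 = 7637/188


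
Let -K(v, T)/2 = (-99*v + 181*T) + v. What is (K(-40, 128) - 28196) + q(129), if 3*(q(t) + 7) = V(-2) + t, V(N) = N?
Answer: -247010/3 ≈ -82337.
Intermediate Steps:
K(v, T) = -362*T + 196*v (K(v, T) = -2*((-99*v + 181*T) + v) = -2*(-98*v + 181*T) = -362*T + 196*v)
q(t) = -23/3 + t/3 (q(t) = -7 + (-2 + t)/3 = -7 + (-⅔ + t/3) = -23/3 + t/3)
(K(-40, 128) - 28196) + q(129) = ((-362*128 + 196*(-40)) - 28196) + (-23/3 + (⅓)*129) = ((-46336 - 7840) - 28196) + (-23/3 + 43) = (-54176 - 28196) + 106/3 = -82372 + 106/3 = -247010/3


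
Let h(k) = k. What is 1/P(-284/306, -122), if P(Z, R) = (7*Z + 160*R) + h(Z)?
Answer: -153/2987696 ≈ -5.1210e-5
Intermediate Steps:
P(Z, R) = 8*Z + 160*R (P(Z, R) = (7*Z + 160*R) + Z = 8*Z + 160*R)
1/P(-284/306, -122) = 1/(8*(-284/306) + 160*(-122)) = 1/(8*(-284*1/306) - 19520) = 1/(8*(-142/153) - 19520) = 1/(-1136/153 - 19520) = 1/(-2987696/153) = -153/2987696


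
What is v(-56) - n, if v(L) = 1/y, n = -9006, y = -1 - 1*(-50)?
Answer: 441295/49 ≈ 9006.0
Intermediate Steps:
y = 49 (y = -1 + 50 = 49)
v(L) = 1/49
v(-56) - n = 1/49 - 1*(-9006) = 1/49 + 9006 = 441295/49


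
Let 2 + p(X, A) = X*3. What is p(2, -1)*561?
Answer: 2244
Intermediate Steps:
p(X, A) = -2 + 3*X (p(X, A) = -2 + X*3 = -2 + 3*X)
p(2, -1)*561 = (-2 + 3*2)*561 = (-2 + 6)*561 = 4*561 = 2244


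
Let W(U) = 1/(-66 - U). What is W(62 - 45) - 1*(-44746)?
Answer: 3713917/83 ≈ 44746.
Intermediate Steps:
W(62 - 45) - 1*(-44746) = -1/(66 + (62 - 45)) - 1*(-44746) = -1/(66 + 17) + 44746 = -1/83 + 44746 = 3713917/83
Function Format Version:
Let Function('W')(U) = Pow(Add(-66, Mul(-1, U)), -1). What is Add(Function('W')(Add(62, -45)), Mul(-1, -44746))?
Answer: Rational(3713917, 83) ≈ 44746.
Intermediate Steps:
Add(Function('W')(Add(62, -45)), Mul(-1, -44746)) = Add(Mul(-1, Pow(Add(66, Add(62, -45)), -1)), Mul(-1, -44746)) = Add(Mul(-1, Pow(Add(66, 17), -1)), 44746) = Add(Mul(-1, Pow(83, -1)), 44746) = Add(Mul(-1, Rational(1, 83)), 44746) = Add(Rational(-1, 83), 44746) = Rational(3713917, 83)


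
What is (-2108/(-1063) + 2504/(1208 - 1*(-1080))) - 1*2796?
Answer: -849098721/304018 ≈ -2792.9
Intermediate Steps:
(-2108/(-1063) + 2504/(1208 - 1*(-1080))) - 1*2796 = (-2108*(-1/1063) + 2504/(1208 + 1080)) - 2796 = (2108/1063 + 2504/2288) - 2796 = (2108/1063 + 2504*(1/2288)) - 2796 = (2108/1063 + 313/286) - 2796 = 935607/304018 - 2796 = -849098721/304018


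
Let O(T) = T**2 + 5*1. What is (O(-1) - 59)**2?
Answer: 2809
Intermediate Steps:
O(T) = 5 + T**2 (O(T) = T**2 + 5 = 5 + T**2)
(O(-1) - 59)**2 = ((5 + (-1)**2) - 59)**2 = ((5 + 1) - 59)**2 = (6 - 59)**2 = (-53)**2 = 2809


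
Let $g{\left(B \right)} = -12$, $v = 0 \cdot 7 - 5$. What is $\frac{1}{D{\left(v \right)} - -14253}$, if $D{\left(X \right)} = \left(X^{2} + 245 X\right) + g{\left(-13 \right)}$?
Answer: $\frac{1}{13041} \approx 7.6681 \cdot 10^{-5}$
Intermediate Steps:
$v = -5$ ($v = 0 - 5 = -5$)
$D{\left(X \right)} = -12 + X^{2} + 245 X$ ($D{\left(X \right)} = \left(X^{2} + 245 X\right) - 12 = -12 + X^{2} + 245 X$)
$\frac{1}{D{\left(v \right)} - -14253} = \frac{1}{\left(-12 + \left(-5\right)^{2} + 245 \left(-5\right)\right) - -14253} = \frac{1}{\left(-12 + 25 - 1225\right) + 14253} = \frac{1}{-1212 + 14253} = \frac{1}{13041}$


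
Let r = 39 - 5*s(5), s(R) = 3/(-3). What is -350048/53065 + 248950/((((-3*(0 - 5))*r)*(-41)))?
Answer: -2268283063/143593890 ≈ -15.797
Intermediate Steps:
s(R) = -1 (s(R) = 3*(-⅓) = -1)
r = 44 (r = 39 - 5*(-1) = 39 - 1*(-5) = 39 + 5 = 44)
-350048/53065 + 248950/((((-3*(0 - 5))*r)*(-41))) = -350048/53065 + 248950/(((-3*(0 - 5)*44)*(-41))) = -350048*1/53065 + 248950/(((-3*(-5)*44)*(-41))) = -350048/53065 + 248950/(((15*44)*(-41))) = -350048/53065 + 248950/((660*(-41))) = -350048/53065 + 248950/(-27060) = -350048/53065 + 248950*(-1/27060) = -350048/53065 - 24895/2706 = -2268283063/143593890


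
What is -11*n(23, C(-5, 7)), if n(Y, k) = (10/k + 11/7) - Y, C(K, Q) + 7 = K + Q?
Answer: 1804/7 ≈ 257.71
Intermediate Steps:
C(K, Q) = -7 + K + Q (C(K, Q) = -7 + (K + Q) = -7 + K + Q)
n(Y, k) = 11/7 - Y + 10/k (n(Y, k) = (10/k + 11*(⅐)) - Y = (10/k + 11/7) - Y = (11/7 + 10/k) - Y = 11/7 - Y + 10/k)
-11*n(23, C(-5, 7)) = -11*(11/7 - 1*23 + 10/(-7 - 5 + 7)) = -11*(11/7 - 23 + 10/(-5)) = -11*(11/7 - 23 + 10*(-⅕)) = -11*(11/7 - 23 - 2) = -11*(-164/7) = 1804/7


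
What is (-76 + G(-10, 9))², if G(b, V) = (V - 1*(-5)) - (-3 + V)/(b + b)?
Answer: 380689/100 ≈ 3806.9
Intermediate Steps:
G(b, V) = 5 + V - (-3 + V)/(2*b) (G(b, V) = (V + 5) - (-3 + V)/(2*b) = (5 + V) - (-3 + V)*1/(2*b) = (5 + V) - (-3 + V)/(2*b) = 5 + V - (-3 + V)/(2*b))
(-76 + G(-10, 9))² = (-76 + (½)*(3 - 1*9 + 2*(-10)*(5 + 9))/(-10))² = (-76 + (½)*(-⅒)*(3 - 9 + 2*(-10)*14))² = (-76 + (½)*(-⅒)*(3 - 9 - 280))² = (-76 + (½)*(-⅒)*(-286))² = (-76 + 143/10)² = (-617/10)² = 380689/100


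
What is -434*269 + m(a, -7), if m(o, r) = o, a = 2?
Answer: -116744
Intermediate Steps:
-434*269 + m(a, -7) = -434*269 + 2 = -116746 + 2 = -116744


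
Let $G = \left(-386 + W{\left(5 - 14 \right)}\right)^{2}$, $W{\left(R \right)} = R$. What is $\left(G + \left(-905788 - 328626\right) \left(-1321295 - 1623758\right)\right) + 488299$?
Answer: $3635415298266$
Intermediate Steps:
$G = 156025$ ($G = \left(-386 + \left(5 - 14\right)\right)^{2} = \left(-386 - 9\right)^{2} = \left(-395\right)^{2} = 156025$)
$\left(G + \left(-905788 - 328626\right) \left(-1321295 - 1623758\right)\right) + 488299 = \left(156025 + \left(-905788 - 328626\right) \left(-1321295 - 1623758\right)\right) + 488299 = \left(156025 - -3635414653942\right) + 488299 = \left(156025 + 3635414653942\right) + 488299 = 3635414809967 + 488299 = 3635415298266$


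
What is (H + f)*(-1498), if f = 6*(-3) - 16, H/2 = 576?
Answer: -1674764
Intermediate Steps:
H = 1152 (H = 2*576 = 1152)
f = -34 (f = -18 - 16 = -34)
(H + f)*(-1498) = (1152 - 34)*(-1498) = 1118*(-1498) = -1674764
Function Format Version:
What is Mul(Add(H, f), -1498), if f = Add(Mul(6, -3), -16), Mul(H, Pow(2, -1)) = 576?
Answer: -1674764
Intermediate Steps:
H = 1152 (H = Mul(2, 576) = 1152)
f = -34 (f = Add(-18, -16) = -34)
Mul(Add(H, f), -1498) = Mul(Add(1152, -34), -1498) = Mul(1118, -1498) = -1674764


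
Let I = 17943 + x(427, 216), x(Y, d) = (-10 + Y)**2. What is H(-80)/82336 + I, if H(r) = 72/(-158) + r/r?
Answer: 1247779684651/6504544 ≈ 1.9183e+5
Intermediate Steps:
H(r) = 43/79 (H(r) = 72*(-1/158) + 1 = -36/79 + 1 = 43/79)
I = 191832 (I = 17943 + (-10 + 427)**2 = 17943 + 417**2 = 17943 + 173889 = 191832)
H(-80)/82336 + I = (43/79)/82336 + 191832 = (43/79)*(1/82336) + 191832 = 43/6504544 + 191832 = 1247779684651/6504544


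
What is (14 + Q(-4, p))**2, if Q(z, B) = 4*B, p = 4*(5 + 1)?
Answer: 12100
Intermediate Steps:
p = 24 (p = 4*6 = 24)
(14 + Q(-4, p))**2 = (14 + 4*24)**2 = (14 + 96)**2 = 110**2 = 12100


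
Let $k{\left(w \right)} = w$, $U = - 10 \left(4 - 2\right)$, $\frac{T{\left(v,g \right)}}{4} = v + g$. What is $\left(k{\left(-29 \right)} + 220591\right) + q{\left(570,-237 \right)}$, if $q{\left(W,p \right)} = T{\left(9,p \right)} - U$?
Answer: $219670$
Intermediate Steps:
$T{\left(v,g \right)} = 4 g + 4 v$ ($T{\left(v,g \right)} = 4 \left(v + g\right) = 4 \left(g + v\right) = 4 g + 4 v$)
$U = -20$ ($U = - 10 \left(4 - 2\right) = \left(-10\right) 2 = -20$)
$q{\left(W,p \right)} = 56 + 4 p$ ($q{\left(W,p \right)} = \left(4 p + 4 \cdot 9\right) - -20 = \left(4 p + 36\right) + 20 = \left(36 + 4 p\right) + 20 = 56 + 4 p$)
$\left(k{\left(-29 \right)} + 220591\right) + q{\left(570,-237 \right)} = \left(-29 + 220591\right) + \left(56 + 4 \left(-237\right)\right) = 220562 + \left(56 - 948\right) = 220562 - 892 = 219670$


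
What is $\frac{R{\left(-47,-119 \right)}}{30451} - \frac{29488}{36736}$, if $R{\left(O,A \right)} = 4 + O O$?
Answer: $- \frac{51040145}{69915496} \approx -0.73003$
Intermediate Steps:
$R{\left(O,A \right)} = 4 + O^{2}$
$\frac{R{\left(-47,-119 \right)}}{30451} - \frac{29488}{36736} = \frac{4 + \left(-47\right)^{2}}{30451} - \frac{29488}{36736} = \left(4 + 2209\right) \frac{1}{30451} - \frac{1843}{2296} = 2213 \cdot \frac{1}{30451} - \frac{1843}{2296} = \frac{2213}{30451} - \frac{1843}{2296} = - \frac{51040145}{69915496}$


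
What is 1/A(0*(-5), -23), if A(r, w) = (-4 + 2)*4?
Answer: -⅛ ≈ -0.12500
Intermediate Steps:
A(r, w) = -8 (A(r, w) = -2*4 = -8)
1/A(0*(-5), -23) = 1/(-8) = -⅛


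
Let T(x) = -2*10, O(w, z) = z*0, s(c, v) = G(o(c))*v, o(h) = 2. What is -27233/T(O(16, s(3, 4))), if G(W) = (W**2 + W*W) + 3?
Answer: 27233/20 ≈ 1361.7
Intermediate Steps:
G(W) = 3 + 2*W**2 (G(W) = (W**2 + W**2) + 3 = 2*W**2 + 3 = 3 + 2*W**2)
s(c, v) = 11*v (s(c, v) = (3 + 2*2**2)*v = (3 + 2*4)*v = (3 + 8)*v = 11*v)
O(w, z) = 0
T(x) = -20
-27233/T(O(16, s(3, 4))) = -27233/(-20) = -27233*(-1/20) = 27233/20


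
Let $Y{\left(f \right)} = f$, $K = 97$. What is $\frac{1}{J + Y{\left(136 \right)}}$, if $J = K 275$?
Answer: $\frac{1}{26811} \approx 3.7298 \cdot 10^{-5}$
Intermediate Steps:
$J = 26675$ ($J = 97 \cdot 275 = 26675$)
$\frac{1}{J + Y{\left(136 \right)}} = \frac{1}{26675 + 136} = \frac{1}{26811}$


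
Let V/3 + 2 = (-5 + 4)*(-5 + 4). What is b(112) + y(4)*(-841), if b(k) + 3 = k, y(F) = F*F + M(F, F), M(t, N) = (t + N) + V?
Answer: -17552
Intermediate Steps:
V = -3 (V = -6 + 3*((-5 + 4)*(-5 + 4)) = -6 + 3*(-1*(-1)) = -6 + 3*1 = -6 + 3 = -3)
M(t, N) = -3 + N + t (M(t, N) = (t + N) - 3 = (N + t) - 3 = -3 + N + t)
y(F) = -3 + F² + 2*F (y(F) = F*F + (-3 + F + F) = F² + (-3 + 2*F) = -3 + F² + 2*F)
b(k) = -3 + k
b(112) + y(4)*(-841) = (-3 + 112) + (-3 + 4² + 2*4)*(-841) = 109 + (-3 + 16 + 8)*(-841) = 109 + 21*(-841) = 109 - 17661 = -17552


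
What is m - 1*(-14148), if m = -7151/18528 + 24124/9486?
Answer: 414497270845/29292768 ≈ 14150.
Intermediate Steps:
m = 63189181/29292768 (m = -7151*1/18528 + 24124*(1/9486) = -7151/18528 + 12062/4743 = 63189181/29292768 ≈ 2.1572)
m - 1*(-14148) = 63189181/29292768 - 1*(-14148) = 63189181/29292768 + 14148 = 414497270845/29292768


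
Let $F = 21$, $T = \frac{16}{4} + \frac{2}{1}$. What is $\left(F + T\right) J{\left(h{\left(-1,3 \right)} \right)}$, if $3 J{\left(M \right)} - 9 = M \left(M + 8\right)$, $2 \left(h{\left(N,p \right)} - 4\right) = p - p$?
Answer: $513$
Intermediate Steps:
$h{\left(N,p \right)} = 4$ ($h{\left(N,p \right)} = 4 + \frac{p - p}{2} = 4 + \frac{1}{2} \cdot 0 = 4 + 0 = 4$)
$J{\left(M \right)} = 3 + \frac{M \left(8 + M\right)}{3}$ ($J{\left(M \right)} = 3 + \frac{M \left(M + 8\right)}{3} = 3 + \frac{M \left(8 + M\right)}{3}$)
$T = 6$ ($T = 16 \cdot \frac{1}{4} + 2 \cdot 1 = 4 + 2 = 6$)
$\left(F + T\right) J{\left(h{\left(-1,3 \right)} \right)} = \left(21 + 6\right) \left(3 + \frac{4^{2}}{3} + \frac{8}{3} \cdot 4\right) = 27 \left(3 + \frac{1}{3} \cdot 16 + \frac{32}{3}\right) = 27 \left(3 + \frac{16}{3} + \frac{32}{3}\right) = 27 \cdot 19 = 513$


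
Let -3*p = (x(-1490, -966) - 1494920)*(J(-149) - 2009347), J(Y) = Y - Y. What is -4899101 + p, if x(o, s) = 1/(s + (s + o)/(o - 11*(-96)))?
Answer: -625979673180502241/625182 ≈ -1.0013e+12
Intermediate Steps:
J(Y) = 0
x(o, s) = 1/(s + (o + s)/(1056 + o)) (x(o, s) = 1/(s + (o + s)/(o + 1056)) = 1/(s + (o + s)/(1056 + o)))
p = -625976610350740859/625182 (p = -((1056 - 1490)/(-1490 + 1057*(-966) - 1490*(-966)) - 1494920)*(0 - 2009347)/3 = -(-434/(-1490 - 1021062 + 1439340) - 1494920)*(-2009347)/3 = -(-434/416788 - 1494920)*(-2009347)/3 = -((1/416788)*(-434) - 1494920)*(-2009347)/3 = -(-217/208394 - 1494920)*(-2009347)/3 = -(-311532358697)*(-2009347)/625182 = -1/3*625976610350740859/208394 = -625976610350740859/625182 ≈ -1.0013e+12)
-4899101 + p = -4899101 - 625976610350740859/625182 = -625979673180502241/625182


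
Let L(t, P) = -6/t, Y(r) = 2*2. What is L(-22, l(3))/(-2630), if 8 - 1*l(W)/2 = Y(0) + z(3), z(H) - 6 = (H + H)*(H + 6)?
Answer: -3/28930 ≈ -0.00010370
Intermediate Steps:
z(H) = 6 + 2*H*(6 + H) (z(H) = 6 + (H + H)*(H + 6) = 6 + (2*H)*(6 + H) = 6 + 2*H*(6 + H))
Y(r) = 4
l(W) = -112 (l(W) = 16 - 2*(4 + (6 + 2*3² + 12*3)) = 16 - 2*(4 + (6 + 2*9 + 36)) = 16 - 2*(4 + (6 + 18 + 36)) = 16 - 2*(4 + 60) = 16 - 2*64 = 16 - 128 = -112)
L(-22, l(3))/(-2630) = -6/(-22)/(-2630) = -6*(-1/22)*(-1/2630) = (3/11)*(-1/2630) = -3/28930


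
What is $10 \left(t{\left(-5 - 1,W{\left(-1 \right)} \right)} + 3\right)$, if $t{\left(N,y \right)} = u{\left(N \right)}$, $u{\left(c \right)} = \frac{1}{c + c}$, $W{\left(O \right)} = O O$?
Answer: $\frac{175}{6} \approx 29.167$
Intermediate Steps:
$W{\left(O \right)} = O^{2}$
$u{\left(c \right)} = \frac{1}{2 c}$
$t{\left(N,y \right)} = \frac{1}{2 N}$
$10 \left(t{\left(-5 - 1,W{\left(-1 \right)} \right)} + 3\right) = 10 \left(\frac{1}{2 \left(-5 - 1\right)} + 3\right) = 10 \left(\frac{1}{2 \left(-6\right)} + 3\right) = 10 \left(\frac{1}{2} \left(- \frac{1}{6}\right) + 3\right) = 10 \left(- \frac{1}{12} + 3\right) = 10 \cdot \frac{35}{12} = \frac{175}{6}$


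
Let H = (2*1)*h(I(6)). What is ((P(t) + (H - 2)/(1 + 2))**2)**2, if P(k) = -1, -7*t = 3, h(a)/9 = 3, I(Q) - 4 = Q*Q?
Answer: 5764801/81 ≈ 71170.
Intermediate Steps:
I(Q) = 4 + Q**2 (I(Q) = 4 + Q*Q = 4 + Q**2)
h(a) = 27 (h(a) = 9*3 = 27)
t = -3/7 (t = -1/7*3 = -3/7 ≈ -0.42857)
H = 54 (H = (2*1)*27 = 2*27 = 54)
((P(t) + (H - 2)/(1 + 2))**2)**2 = ((-1 + (54 - 2)/(1 + 2))**2)**2 = ((-1 + 52/3)**2)**2 = ((49/3)**2)**2 = (2401/9)**2 = 5764801/81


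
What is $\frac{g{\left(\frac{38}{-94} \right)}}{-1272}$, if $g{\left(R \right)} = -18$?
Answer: $\frac{3}{212} \approx 0.014151$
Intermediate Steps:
$\frac{g{\left(\frac{38}{-94} \right)}}{-1272} = - \frac{18}{-1272} = \left(-18\right) \left(- \frac{1}{1272}\right) = \frac{3}{212}$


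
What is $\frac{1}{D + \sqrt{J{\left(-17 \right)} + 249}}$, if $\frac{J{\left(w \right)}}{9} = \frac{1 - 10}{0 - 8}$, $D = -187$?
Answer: $- \frac{1496}{277679} - \frac{2 \sqrt{4146}}{277679} \approx -0.0058513$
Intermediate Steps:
$J{\left(w \right)} = \frac{81}{8}$ ($J{\left(w \right)} = 9 \frac{1 - 10}{0 - 8} = 9 \left(- \frac{9}{-8}\right) = 9 \left(\left(-9\right) \left(- \frac{1}{8}\right)\right) = 9 \cdot \frac{9}{8} = \frac{81}{8}$)
$\frac{1}{D + \sqrt{J{\left(-17 \right)} + 249}} = \frac{1}{-187 + \sqrt{\frac{81}{8} + 249}} = \frac{1}{-187 + \sqrt{\frac{2073}{8}}} = \frac{1}{-187 + \frac{\sqrt{4146}}{4}}$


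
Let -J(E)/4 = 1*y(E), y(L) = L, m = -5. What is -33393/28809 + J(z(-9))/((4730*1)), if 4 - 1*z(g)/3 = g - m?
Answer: -2435069/2064645 ≈ -1.1794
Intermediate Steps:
z(g) = -3 - 3*g (z(g) = 12 - 3*(g - 1*(-5)) = 12 - 3*(g + 5) = 12 - 3*(5 + g) = 12 + (-15 - 3*g) = -3 - 3*g)
J(E) = -4*E
-33393/28809 + J(z(-9))/((4730*1)) = -33393/28809 + (-4*(-3 - 3*(-9)))/((4730*1)) = -33393*1/28809 - 4*(-3 + 27)/4730 = -11131/9603 - 4*24*(1/4730) = -11131/9603 - 96*1/4730 = -11131/9603 - 48/2365 = -2435069/2064645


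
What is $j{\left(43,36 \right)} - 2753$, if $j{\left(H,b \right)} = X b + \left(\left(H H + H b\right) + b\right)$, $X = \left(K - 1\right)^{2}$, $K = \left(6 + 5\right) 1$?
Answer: $4280$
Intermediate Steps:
$K = 11$ ($K = 11 \cdot 1 = 11$)
$X = 100$ ($X = \left(11 - 1\right)^{2} = 10^{2} = 100$)
$j{\left(H,b \right)} = H^{2} + 101 b + H b$ ($j{\left(H,b \right)} = 100 b + \left(\left(H H + H b\right) + b\right) = 100 b + \left(\left(H^{2} + H b\right) + b\right) = 100 b + \left(b + H^{2} + H b\right) = H^{2} + 101 b + H b$)
$j{\left(43,36 \right)} - 2753 = \left(43^{2} + 101 \cdot 36 + 43 \cdot 36\right) - 2753 = \left(1849 + 3636 + 1548\right) - 2753 = 7033 - 2753 = 4280$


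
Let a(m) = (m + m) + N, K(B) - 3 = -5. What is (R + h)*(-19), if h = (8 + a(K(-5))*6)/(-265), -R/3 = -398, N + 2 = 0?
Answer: -6012322/265 ≈ -22688.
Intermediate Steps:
N = -2 (N = -2 + 0 = -2)
K(B) = -2 (K(B) = 3 - 5 = -2)
R = 1194 (R = -3*(-398) = 1194)
a(m) = -2 + 2*m (a(m) = (m + m) - 2 = 2*m - 2 = -2 + 2*m)
h = 28/265 (h = (8 + (-2 + 2*(-2))*6)/(-265) = (8 + (-2 - 4)*6)*(-1/265) = (8 - 6*6)*(-1/265) = (8 - 36)*(-1/265) = -28*(-1/265) = 28/265 ≈ 0.10566)
(R + h)*(-19) = (1194 + 28/265)*(-19) = (316438/265)*(-19) = -6012322/265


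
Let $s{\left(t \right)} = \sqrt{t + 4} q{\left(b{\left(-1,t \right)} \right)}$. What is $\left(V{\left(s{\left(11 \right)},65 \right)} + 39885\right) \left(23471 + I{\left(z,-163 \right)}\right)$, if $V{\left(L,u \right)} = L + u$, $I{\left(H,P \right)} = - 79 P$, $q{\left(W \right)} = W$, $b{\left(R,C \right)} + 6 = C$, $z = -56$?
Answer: $1452102600 + 181740 \sqrt{15} \approx 1.4528 \cdot 10^{9}$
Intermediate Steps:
$b{\left(R,C \right)} = -6 + C$
$s{\left(t \right)} = \sqrt{4 + t} \left(-6 + t\right)$ ($s{\left(t \right)} = \sqrt{t + 4} \left(-6 + t\right) = \sqrt{4 + t} \left(-6 + t\right)$)
$\left(V{\left(s{\left(11 \right)},65 \right)} + 39885\right) \left(23471 + I{\left(z,-163 \right)}\right) = \left(\left(\sqrt{4 + 11} \left(-6 + 11\right) + 65\right) + 39885\right) \left(23471 - -12877\right) = \left(\left(\sqrt{15} \cdot 5 + 65\right) + 39885\right) \left(23471 + 12877\right) = \left(\left(5 \sqrt{15} + 65\right) + 39885\right) 36348 = \left(\left(65 + 5 \sqrt{15}\right) + 39885\right) 36348 = \left(39950 + 5 \sqrt{15}\right) 36348 = 1452102600 + 181740 \sqrt{15}$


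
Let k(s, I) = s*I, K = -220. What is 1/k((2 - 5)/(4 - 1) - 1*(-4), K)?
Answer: -1/660 ≈ -0.0015152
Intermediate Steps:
k(s, I) = I*s
1/k((2 - 5)/(4 - 1) - 1*(-4), K) = 1/(-220*((2 - 5)/(4 - 1) - 1*(-4))) = 1/(-220*(-3/3 + 4)) = 1/(-220*(-3*1/3 + 4)) = 1/(-220*(-1 + 4)) = 1/(-220*3) = 1/(-660) = -1/660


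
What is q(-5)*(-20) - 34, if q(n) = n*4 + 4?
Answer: 286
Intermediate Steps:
q(n) = 4 + 4*n (q(n) = 4*n + 4 = 4 + 4*n)
q(-5)*(-20) - 34 = (4 + 4*(-5))*(-20) - 34 = (4 - 20)*(-20) - 34 = -16*(-20) - 34 = 320 - 34 = 286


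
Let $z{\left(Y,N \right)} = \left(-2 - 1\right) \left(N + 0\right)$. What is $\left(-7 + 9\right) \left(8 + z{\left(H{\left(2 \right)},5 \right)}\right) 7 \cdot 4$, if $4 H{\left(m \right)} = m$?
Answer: $-392$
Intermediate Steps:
$H{\left(m \right)} = \frac{m}{4}$
$z{\left(Y,N \right)} = - 3 N$
$\left(-7 + 9\right) \left(8 + z{\left(H{\left(2 \right)},5 \right)}\right) 7 \cdot 4 = \left(-7 + 9\right) \left(8 - 15\right) 7 \cdot 4 = 2 \left(8 - 15\right) 7 \cdot 4 = 2 \left(-7\right) 7 \cdot 4 = \left(-14\right) 7 \cdot 4 = \left(-98\right) 4 = -392$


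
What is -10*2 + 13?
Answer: -7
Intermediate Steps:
-10*2 + 13 = -20 + 13 = -7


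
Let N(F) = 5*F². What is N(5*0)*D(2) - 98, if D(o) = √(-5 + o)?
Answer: -98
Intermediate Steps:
N(5*0)*D(2) - 98 = (5*(5*0)²)*√(-5 + 2) - 98 = (5*0²)*√(-3) - 98 = (5*0)*(I*√3) - 98 = 0*(I*√3) - 98 = 0 - 98 = -98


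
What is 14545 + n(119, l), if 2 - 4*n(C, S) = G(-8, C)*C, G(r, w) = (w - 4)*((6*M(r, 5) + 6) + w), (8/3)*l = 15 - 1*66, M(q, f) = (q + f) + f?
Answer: -1816663/4 ≈ -4.5417e+5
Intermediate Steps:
M(q, f) = q + 2*f (M(q, f) = (f + q) + f = q + 2*f)
l = -153/8 (l = 3*(15 - 1*66)/8 = 3*(15 - 66)/8 = (3/8)*(-51) = -153/8 ≈ -19.125)
G(r, w) = (-4 + w)*(66 + w + 6*r) (G(r, w) = (w - 4)*((6*(r + 2*5) + 6) + w) = (-4 + w)*((6*(r + 10) + 6) + w) = (-4 + w)*((6*(10 + r) + 6) + w) = (-4 + w)*(((60 + 6*r) + 6) + w) = (-4 + w)*((66 + 6*r) + w) = (-4 + w)*(66 + w + 6*r))
n(C, S) = ½ - C*(-72 + C² + 14*C)/4 (n(C, S) = ½ - (-264 + C² - 24*(-8) + 62*C + 6*(-8)*C)*C/4 = ½ - (-264 + C² + 192 + 62*C - 48*C)*C/4 = ½ - (-72 + C² + 14*C)*C/4 = ½ - C*(-72 + C² + 14*C)/4)
14545 + n(119, l) = 14545 + (½ - ¼*119*(-72 + 119² + 14*119)) = 14545 + (½ - ¼*119*(-72 + 14161 + 1666)) = 14545 + (½ - ¼*119*15755) = 14545 + (½ - 1874845/4) = 14545 - 1874843/4 = -1816663/4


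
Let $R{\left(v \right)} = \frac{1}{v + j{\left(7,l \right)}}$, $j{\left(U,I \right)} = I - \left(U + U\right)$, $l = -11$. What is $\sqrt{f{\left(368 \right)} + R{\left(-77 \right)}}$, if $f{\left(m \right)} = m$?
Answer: $\frac{\sqrt{3828570}}{102} \approx 19.183$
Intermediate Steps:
$j{\left(U,I \right)} = I - 2 U$
$R{\left(v \right)} = \frac{1}{-25 + v}$ ($R{\left(v \right)} = \frac{1}{v - 25} = \frac{1}{-25 + v}$)
$\sqrt{f{\left(368 \right)} + R{\left(-77 \right)}} = \sqrt{368 + \frac{1}{-25 - 77}} = \sqrt{368 + \frac{1}{-102}} = \sqrt{368 - \frac{1}{102}} = \sqrt{\frac{37535}{102}} = \frac{\sqrt{3828570}}{102}$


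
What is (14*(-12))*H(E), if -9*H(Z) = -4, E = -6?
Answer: -224/3 ≈ -74.667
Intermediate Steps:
H(Z) = 4/9 (H(Z) = -1/9*(-4) = 4/9)
(14*(-12))*H(E) = (14*(-12))*(4/9) = -168*4/9 = -224/3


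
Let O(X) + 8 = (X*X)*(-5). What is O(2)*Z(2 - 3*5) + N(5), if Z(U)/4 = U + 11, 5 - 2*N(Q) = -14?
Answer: 467/2 ≈ 233.50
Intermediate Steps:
N(Q) = 19/2 (N(Q) = 5/2 - ½*(-14) = 5/2 + 7 = 19/2)
O(X) = -8 - 5*X² (O(X) = -8 + (X*X)*(-5) = -8 + X²*(-5) = -8 - 5*X²)
Z(U) = 44 + 4*U (Z(U) = 4*(U + 11) = 4*(11 + U) = 44 + 4*U)
O(2)*Z(2 - 3*5) + N(5) = (-8 - 5*2²)*(44 + 4*(2 - 3*5)) + 19/2 = (-8 - 5*4)*(44 + 4*(2 - 15)) + 19/2 = (-8 - 20)*(44 + 4*(-13)) + 19/2 = -28*(44 - 52) + 19/2 = -28*(-8) + 19/2 = 224 + 19/2 = 467/2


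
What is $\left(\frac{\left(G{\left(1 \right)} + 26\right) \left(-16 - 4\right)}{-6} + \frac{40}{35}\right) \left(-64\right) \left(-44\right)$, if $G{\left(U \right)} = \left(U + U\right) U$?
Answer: $\frac{5586944}{21} \approx 2.6605 \cdot 10^{5}$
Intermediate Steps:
$G{\left(U \right)} = 2 U^{2}$ ($G{\left(U \right)} = 2 U U = 2 U^{2}$)
$\left(\frac{\left(G{\left(1 \right)} + 26\right) \left(-16 - 4\right)}{-6} + \frac{40}{35}\right) \left(-64\right) \left(-44\right) = \left(\frac{\left(2 \cdot 1^{2} + 26\right) \left(-16 - 4\right)}{-6} + \frac{40}{35}\right) \left(-64\right) \left(-44\right) = \left(\left(2 \cdot 1 + 26\right) \left(-20\right) \left(- \frac{1}{6}\right) + 40 \cdot \frac{1}{35}\right) \left(-64\right) \left(-44\right) = \left(\left(2 + 26\right) \left(-20\right) \left(- \frac{1}{6}\right) + \frac{8}{7}\right) \left(-64\right) \left(-44\right) = \left(28 \left(-20\right) \left(- \frac{1}{6}\right) + \frac{8}{7}\right) \left(-64\right) \left(-44\right) = \left(\left(-560\right) \left(- \frac{1}{6}\right) + \frac{8}{7}\right) \left(-64\right) \left(-44\right) = \left(\frac{280}{3} + \frac{8}{7}\right) \left(-64\right) \left(-44\right) = \frac{1984}{21} \left(-64\right) \left(-44\right) = \left(- \frac{126976}{21}\right) \left(-44\right) = \frac{5586944}{21}$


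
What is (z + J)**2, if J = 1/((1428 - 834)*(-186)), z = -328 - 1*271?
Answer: 4379781414126889/12206714256 ≈ 3.5880e+5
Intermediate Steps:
z = -599 (z = -328 - 271 = -599)
J = -1/110484 (J = -1/186/594 = (1/594)*(-1/186) = -1/110484 ≈ -9.0511e-6)
(z + J)**2 = (-599 - 1/110484)**2 = (-66179917/110484)**2 = 4379781414126889/12206714256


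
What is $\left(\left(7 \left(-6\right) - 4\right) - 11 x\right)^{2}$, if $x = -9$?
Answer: $2809$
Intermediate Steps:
$\left(\left(7 \left(-6\right) - 4\right) - 11 x\right)^{2} = \left(\left(7 \left(-6\right) - 4\right) - -99\right)^{2} = \left(\left(-42 - 4\right) + 99\right)^{2} = \left(-46 + 99\right)^{2} = 53^{2} = 2809$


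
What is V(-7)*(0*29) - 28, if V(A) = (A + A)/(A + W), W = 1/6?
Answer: -28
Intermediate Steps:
W = ⅙ ≈ 0.16667
V(A) = 2*A/(⅙ + A) (V(A) = (A + A)/(A + ⅙) = (2*A)/(⅙ + A) = 2*A/(⅙ + A))
V(-7)*(0*29) - 28 = (12*(-7)/(1 + 6*(-7)))*(0*29) - 28 = (12*(-7)/(1 - 42))*0 - 28 = (12*(-7)/(-41))*0 - 28 = (12*(-7)*(-1/41))*0 - 28 = (84/41)*0 - 28 = 0 - 28 = -28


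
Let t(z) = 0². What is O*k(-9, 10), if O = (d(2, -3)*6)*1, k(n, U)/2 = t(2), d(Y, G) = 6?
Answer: 0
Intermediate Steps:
t(z) = 0
k(n, U) = 0 (k(n, U) = 2*0 = 0)
O = 36 (O = (6*6)*1 = 36*1 = 36)
O*k(-9, 10) = 36*0 = 0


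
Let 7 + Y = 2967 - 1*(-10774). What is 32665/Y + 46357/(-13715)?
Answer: -188666563/188361810 ≈ -1.0016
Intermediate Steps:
Y = 13734 (Y = -7 + (2967 - 1*(-10774)) = -7 + (2967 + 10774) = -7 + 13741 = 13734)
32665/Y + 46357/(-13715) = 32665/13734 + 46357/(-13715) = 32665*(1/13734) + 46357*(-1/13715) = 32665/13734 - 46357/13715 = -188666563/188361810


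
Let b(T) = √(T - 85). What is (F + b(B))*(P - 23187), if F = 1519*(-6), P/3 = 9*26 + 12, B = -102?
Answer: 204600186 - 22449*I*√187 ≈ 2.046e+8 - 3.0699e+5*I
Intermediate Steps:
b(T) = √(-85 + T)
P = 738 (P = 3*(9*26 + 12) = 3*(234 + 12) = 3*246 = 738)
F = -9114
(F + b(B))*(P - 23187) = (-9114 + √(-85 - 102))*(738 - 23187) = (-9114 + √(-187))*(-22449) = (-9114 + I*√187)*(-22449) = 204600186 - 22449*I*√187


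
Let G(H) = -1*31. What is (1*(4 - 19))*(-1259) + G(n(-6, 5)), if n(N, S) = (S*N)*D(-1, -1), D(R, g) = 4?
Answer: 18854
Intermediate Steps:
n(N, S) = 4*N*S (n(N, S) = (S*N)*4 = (N*S)*4 = 4*N*S)
G(H) = -31
(1*(4 - 19))*(-1259) + G(n(-6, 5)) = (1*(4 - 19))*(-1259) - 31 = (1*(-15))*(-1259) - 31 = -15*(-1259) - 31 = 18885 - 31 = 18854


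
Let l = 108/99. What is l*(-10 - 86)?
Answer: -1152/11 ≈ -104.73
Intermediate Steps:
l = 12/11 (l = 108*(1/99) = 12/11 ≈ 1.0909)
l*(-10 - 86) = 12*(-10 - 86)/11 = (12/11)*(-96) = -1152/11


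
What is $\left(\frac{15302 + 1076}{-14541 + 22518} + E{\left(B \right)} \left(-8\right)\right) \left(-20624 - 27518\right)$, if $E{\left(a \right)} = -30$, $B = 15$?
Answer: $- \frac{92955365836}{7977} \approx -1.1653 \cdot 10^{7}$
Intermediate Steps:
$\left(\frac{15302 + 1076}{-14541 + 22518} + E{\left(B \right)} \left(-8\right)\right) \left(-20624 - 27518\right) = \left(\frac{15302 + 1076}{-14541 + 22518} - -240\right) \left(-20624 - 27518\right) = \left(\frac{16378}{7977} + 240\right) \left(-48142\right) = \frac{1930858}{7977} \left(-48142\right) = - \frac{92955365836}{7977}$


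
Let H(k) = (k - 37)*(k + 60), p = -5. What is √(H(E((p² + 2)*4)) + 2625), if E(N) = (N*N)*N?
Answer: 45*√783655949 ≈ 1.2597e+6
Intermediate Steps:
E(N) = N³ (E(N) = N²*N = N³)
H(k) = (-37 + k)*(60 + k)
√(H(E((p² + 2)*4)) + 2625) = √((-2220 + ((((-5)² + 2)*4)³)² + 23*(((-5)² + 2)*4)³) + 2625) = √((-2220 + (((25 + 2)*4)³)² + 23*((25 + 2)*4)³) + 2625) = √((-2220 + ((27*4)³)² + 23*(27*4)³) + 2625) = √((-2220 + (108³)² + 23*108³) + 2625) = √((-2220 + 1259712² + 23*1259712) + 2625) = √((-2220 + 1586874322944 + 28973376) + 2625) = √(1586903294100 + 2625) = √1586903296725 = 45*√783655949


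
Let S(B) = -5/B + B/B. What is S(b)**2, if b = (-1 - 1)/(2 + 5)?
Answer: 1369/4 ≈ 342.25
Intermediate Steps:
b = -2/7 ≈ -0.28571
S(B) = 1 - 5/B (S(B) = -5/B + 1 = 1 - 5/B)
S(b)**2 = ((-5 - 2/7)/(-2/7))**2 = (-7/2*(-37/7))**2 = (37/2)**2 = 1369/4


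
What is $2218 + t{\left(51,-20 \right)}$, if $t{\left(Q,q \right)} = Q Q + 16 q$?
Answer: $4499$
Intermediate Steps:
$t{\left(Q,q \right)} = Q^{2} + 16 q$
$2218 + t{\left(51,-20 \right)} = 2218 + \left(51^{2} + 16 \left(-20\right)\right) = 2218 + \left(2601 - 320\right) = 2218 + 2281 = 4499$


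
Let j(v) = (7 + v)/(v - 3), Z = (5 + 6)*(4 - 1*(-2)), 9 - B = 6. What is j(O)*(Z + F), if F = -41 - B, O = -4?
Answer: -66/7 ≈ -9.4286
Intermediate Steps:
B = 3 (B = 9 - 1*6 = 9 - 6 = 3)
Z = 66 (Z = 11*(4 + 2) = 11*6 = 66)
F = -44 (F = -41 - 1*3 = -41 - 3 = -44)
j(v) = (7 + v)/(-3 + v)
j(O)*(Z + F) = ((7 - 4)/(-3 - 4))*(66 - 44) = (3/(-7))*22 = -⅐*3*22 = -3/7*22 = -66/7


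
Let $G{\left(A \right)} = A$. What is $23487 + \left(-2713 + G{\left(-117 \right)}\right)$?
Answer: $20657$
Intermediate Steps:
$23487 + \left(-2713 + G{\left(-117 \right)}\right) = 23487 - 2830 = 20657$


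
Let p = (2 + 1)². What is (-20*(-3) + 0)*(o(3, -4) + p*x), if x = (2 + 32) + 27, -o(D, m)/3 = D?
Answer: 32400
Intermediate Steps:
o(D, m) = -3*D
x = 61 (x = 34 + 27 = 61)
p = 9 (p = 3² = 9)
(-20*(-3) + 0)*(o(3, -4) + p*x) = (-20*(-3) + 0)*(-3*3 + 9*61) = (-4*(-15) + 0)*(-9 + 549) = (60 + 0)*540 = 60*540 = 32400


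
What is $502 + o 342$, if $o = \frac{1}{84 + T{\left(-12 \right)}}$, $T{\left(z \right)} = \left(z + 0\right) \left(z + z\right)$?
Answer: $\frac{31181}{62} \approx 502.92$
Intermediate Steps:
$T{\left(z \right)} = 2 z^{2}$ ($T{\left(z \right)} = z 2 z = 2 z^{2}$)
$o = \frac{1}{372}$ ($o = \frac{1}{84 + 2 \left(-12\right)^{2}} = \frac{1}{84 + 2 \cdot 144} = \frac{1}{84 + 288} = \frac{1}{372} \approx 0.0026882$)
$502 + o 342 = 502 + \frac{1}{372} \cdot 342 = 502 + \frac{57}{62} = \frac{31181}{62}$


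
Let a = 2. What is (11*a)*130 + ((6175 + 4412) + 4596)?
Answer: 18043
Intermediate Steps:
(11*a)*130 + ((6175 + 4412) + 4596) = (11*2)*130 + ((6175 + 4412) + 4596) = 22*130 + (10587 + 4596) = 2860 + 15183 = 18043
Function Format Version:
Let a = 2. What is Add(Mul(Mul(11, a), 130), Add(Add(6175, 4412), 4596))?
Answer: 18043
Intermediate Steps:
Add(Mul(Mul(11, a), 130), Add(Add(6175, 4412), 4596)) = Add(Mul(Mul(11, 2), 130), Add(Add(6175, 4412), 4596)) = Add(Mul(22, 130), Add(10587, 4596)) = Add(2860, 15183) = 18043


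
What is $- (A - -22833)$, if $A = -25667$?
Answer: $2834$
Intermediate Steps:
$- (A - -22833) = - (-25667 - -22833) = - (-25667 + 22833) = \left(-1\right) \left(-2834\right) = 2834$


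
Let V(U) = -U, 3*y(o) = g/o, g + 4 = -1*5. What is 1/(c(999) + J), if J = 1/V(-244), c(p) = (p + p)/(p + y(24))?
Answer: 31964/64067 ≈ 0.49892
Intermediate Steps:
g = -9 (g = -4 - 1*5 = -4 - 5 = -9)
y(o) = -3/o (y(o) = (-9/o)/3 = -3/o)
c(p) = 2*p/(-⅛ + p) (c(p) = (p + p)/(p - 3/24) = (2*p)/(p - 3*1/24) = (2*p)/(p - ⅛) = (2*p)/(-⅛ + p) = 2*p/(-⅛ + p))
J = 1/244 (J = 1/(-1*(-244)) = 1/244 ≈ 0.0040984)
1/(c(999) + J) = 1/(16*999/(-1 + 8*999) + 1/244) = 1/(16*999/(-1 + 7992) + 1/244) = 1/(16*999/7991 + 1/244) = 1/(16*999*(1/7991) + 1/244) = 1/(15984/7991 + 1/244) = 1/(64067/31964) = 31964/64067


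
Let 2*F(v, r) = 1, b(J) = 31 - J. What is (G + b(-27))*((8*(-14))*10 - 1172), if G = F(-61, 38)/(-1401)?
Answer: -62080730/467 ≈ -1.3294e+5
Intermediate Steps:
F(v, r) = ½ (F(v, r) = (½)*1 = ½)
G = -1/2802 (G = (½)/(-1401) = (½)*(-1/1401) = -1/2802 ≈ -0.00035689)
(G + b(-27))*((8*(-14))*10 - 1172) = (-1/2802 + (31 - 1*(-27)))*((8*(-14))*10 - 1172) = (-1/2802 + (31 + 27))*(-112*10 - 1172) = (-1/2802 + 58)*(-1120 - 1172) = (162515/2802)*(-2292) = -62080730/467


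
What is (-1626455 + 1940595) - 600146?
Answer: -286006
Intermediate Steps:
(-1626455 + 1940595) - 600146 = 314140 - 600146 = -286006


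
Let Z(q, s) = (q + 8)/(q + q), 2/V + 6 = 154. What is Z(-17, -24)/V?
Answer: 333/17 ≈ 19.588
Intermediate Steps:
V = 1/74 (V = 2/(-6 + 154) = 2/148 = 2*(1/148) = 1/74 ≈ 0.013514)
Z(q, s) = (8 + q)/(2*q) (Z(q, s) = (8 + q)/((2*q)) = (8 + q)*(1/(2*q)) = (8 + q)/(2*q))
Z(-17, -24)/V = ((1/2)*(8 - 17)/(-17))/(1/74) = ((1/2)*(-1/17)*(-9))*74 = (9/34)*74 = 333/17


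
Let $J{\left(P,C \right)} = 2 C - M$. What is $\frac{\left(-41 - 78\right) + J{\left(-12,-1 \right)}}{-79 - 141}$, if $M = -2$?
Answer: $\frac{119}{220} \approx 0.54091$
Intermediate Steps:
$J{\left(P,C \right)} = 2 + 2 C$ ($J{\left(P,C \right)} = 2 C - -2 = 2 C + 2 = 2 + 2 C$)
$\frac{\left(-41 - 78\right) + J{\left(-12,-1 \right)}}{-79 - 141} = \frac{\left(-41 - 78\right) + \left(2 + 2 \left(-1\right)\right)}{-79 - 141} = \frac{\left(-41 - 78\right) + \left(2 - 2\right)}{-220} = \left(-119 + 0\right) \left(- \frac{1}{220}\right) = \left(-119\right) \left(- \frac{1}{220}\right) = \frac{119}{220}$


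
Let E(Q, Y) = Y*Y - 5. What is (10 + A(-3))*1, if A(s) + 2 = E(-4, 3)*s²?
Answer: 44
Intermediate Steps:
E(Q, Y) = -5 + Y² (E(Q, Y) = Y² - 5 = -5 + Y²)
A(s) = -2 + 4*s² (A(s) = -2 + (-5 + 3²)*s² = -2 + (-5 + 9)*s² = -2 + 4*s²)
(10 + A(-3))*1 = (10 + (-2 + 4*(-3)²))*1 = (10 + (-2 + 4*9))*1 = (10 + (-2 + 36))*1 = (10 + 34)*1 = 44*1 = 44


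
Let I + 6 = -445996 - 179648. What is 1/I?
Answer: -1/625650 ≈ -1.5983e-6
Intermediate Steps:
I = -625650 (I = -6 + (-445996 - 179648) = -6 - 625644 = -625650)
1/I = 1/(-625650) = -1/625650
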